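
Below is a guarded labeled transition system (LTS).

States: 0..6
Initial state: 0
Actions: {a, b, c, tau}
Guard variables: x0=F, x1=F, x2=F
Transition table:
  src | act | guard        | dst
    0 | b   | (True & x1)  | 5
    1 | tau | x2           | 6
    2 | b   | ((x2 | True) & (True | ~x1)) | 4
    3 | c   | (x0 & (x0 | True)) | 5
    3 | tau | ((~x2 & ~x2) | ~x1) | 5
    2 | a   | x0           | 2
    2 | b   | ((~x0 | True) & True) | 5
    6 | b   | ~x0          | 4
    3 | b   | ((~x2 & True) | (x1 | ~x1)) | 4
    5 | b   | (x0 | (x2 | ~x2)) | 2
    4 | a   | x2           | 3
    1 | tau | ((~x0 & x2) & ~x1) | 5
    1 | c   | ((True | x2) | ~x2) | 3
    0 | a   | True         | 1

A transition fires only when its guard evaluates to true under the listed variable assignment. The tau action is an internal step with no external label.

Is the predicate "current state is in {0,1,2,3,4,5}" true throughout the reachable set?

Answer: INVARIANT HOLDS

Working:
Allowed set {0,1,2,3,4,5}
R = {0,1,2,3,4,5}
  0: safe
  1: safe
  2: safe
  3: safe
  4: safe
  5: safe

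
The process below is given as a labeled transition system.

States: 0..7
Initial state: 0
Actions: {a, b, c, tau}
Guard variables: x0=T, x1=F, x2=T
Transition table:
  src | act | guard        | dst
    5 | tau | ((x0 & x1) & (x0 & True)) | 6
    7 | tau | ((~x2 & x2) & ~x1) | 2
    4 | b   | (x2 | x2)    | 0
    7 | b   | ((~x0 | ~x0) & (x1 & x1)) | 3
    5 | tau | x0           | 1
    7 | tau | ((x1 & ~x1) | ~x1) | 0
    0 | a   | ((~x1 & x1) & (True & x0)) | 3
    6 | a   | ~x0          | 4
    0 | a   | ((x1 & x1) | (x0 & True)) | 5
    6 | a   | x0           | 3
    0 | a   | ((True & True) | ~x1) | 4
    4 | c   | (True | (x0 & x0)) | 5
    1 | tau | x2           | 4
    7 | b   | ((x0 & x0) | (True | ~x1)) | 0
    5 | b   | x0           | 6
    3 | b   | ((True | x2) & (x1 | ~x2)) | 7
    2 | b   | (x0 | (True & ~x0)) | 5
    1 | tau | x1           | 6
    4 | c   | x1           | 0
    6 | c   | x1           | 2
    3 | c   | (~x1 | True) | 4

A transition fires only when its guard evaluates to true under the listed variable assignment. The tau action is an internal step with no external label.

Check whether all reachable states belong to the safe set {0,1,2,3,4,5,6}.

Answer: INVARIANT HOLDS

Trace:
Allowed set {0,1,2,3,4,5,6}
Reachable = {0,1,3,4,5,6}
  0: safe
  1: safe
  3: safe
  4: safe
  5: safe
  6: safe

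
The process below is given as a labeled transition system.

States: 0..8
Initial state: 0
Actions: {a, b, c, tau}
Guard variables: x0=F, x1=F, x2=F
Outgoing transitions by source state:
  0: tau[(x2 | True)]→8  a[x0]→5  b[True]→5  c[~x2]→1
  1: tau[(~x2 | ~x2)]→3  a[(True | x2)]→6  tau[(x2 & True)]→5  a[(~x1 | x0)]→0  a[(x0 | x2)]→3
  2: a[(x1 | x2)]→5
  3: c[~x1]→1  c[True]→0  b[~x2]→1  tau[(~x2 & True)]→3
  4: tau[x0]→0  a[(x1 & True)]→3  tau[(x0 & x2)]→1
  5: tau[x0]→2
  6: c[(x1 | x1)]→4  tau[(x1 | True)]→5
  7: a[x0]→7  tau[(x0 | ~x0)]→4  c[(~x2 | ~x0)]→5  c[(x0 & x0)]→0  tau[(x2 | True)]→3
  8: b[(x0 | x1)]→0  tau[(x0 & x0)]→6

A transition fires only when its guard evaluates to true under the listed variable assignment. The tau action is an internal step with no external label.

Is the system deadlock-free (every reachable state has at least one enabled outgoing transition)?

Reach set: {0,1,3,5,6,8}
  0: b→5  c→1  tau→8  [3 exit(s)]
  1: a→0  a→6  tau→3  [3 exit(s)]
  3: b→1  c→0  c→1  tau→3  [4 exit(s)]
  5: ∅  [no exit]
  6: tau→5  [1 exit(s)]
  8: ∅  [no exit]
trace reaching 5: b

Answer: DEADLOCK at state 5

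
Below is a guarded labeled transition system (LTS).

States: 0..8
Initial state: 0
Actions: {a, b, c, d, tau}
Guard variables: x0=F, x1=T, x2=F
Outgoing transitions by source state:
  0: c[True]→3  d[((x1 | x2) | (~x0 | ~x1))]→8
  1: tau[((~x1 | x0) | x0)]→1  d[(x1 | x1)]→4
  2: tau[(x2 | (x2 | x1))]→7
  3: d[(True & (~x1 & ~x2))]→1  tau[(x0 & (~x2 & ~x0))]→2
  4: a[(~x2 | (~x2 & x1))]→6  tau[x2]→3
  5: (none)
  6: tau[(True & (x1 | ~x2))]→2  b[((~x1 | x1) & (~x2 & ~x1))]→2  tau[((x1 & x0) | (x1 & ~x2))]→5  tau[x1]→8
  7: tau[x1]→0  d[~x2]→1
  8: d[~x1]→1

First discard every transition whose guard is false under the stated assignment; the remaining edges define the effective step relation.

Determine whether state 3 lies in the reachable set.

After dropping false guards: 10 live edges.
Layer 0: {0}
Layer 1: {3,8}  total {0,3,8}
Reach set: {0,3,8}
Path to 3: c

Answer: REACHABLE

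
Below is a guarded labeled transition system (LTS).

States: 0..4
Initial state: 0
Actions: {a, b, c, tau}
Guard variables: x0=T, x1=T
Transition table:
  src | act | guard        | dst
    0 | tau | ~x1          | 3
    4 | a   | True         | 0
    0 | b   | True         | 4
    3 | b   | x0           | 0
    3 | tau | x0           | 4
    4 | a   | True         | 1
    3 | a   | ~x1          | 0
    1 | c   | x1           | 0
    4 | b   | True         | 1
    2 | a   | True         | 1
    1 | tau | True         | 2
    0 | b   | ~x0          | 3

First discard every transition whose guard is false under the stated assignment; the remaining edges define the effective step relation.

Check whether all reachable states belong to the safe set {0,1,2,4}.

Safe = {0,1,2,4}
Reach set: {0,1,2,4}
  0: ✓
  1: ✓
  2: ✓
  4: ✓

Answer: INVARIANT HOLDS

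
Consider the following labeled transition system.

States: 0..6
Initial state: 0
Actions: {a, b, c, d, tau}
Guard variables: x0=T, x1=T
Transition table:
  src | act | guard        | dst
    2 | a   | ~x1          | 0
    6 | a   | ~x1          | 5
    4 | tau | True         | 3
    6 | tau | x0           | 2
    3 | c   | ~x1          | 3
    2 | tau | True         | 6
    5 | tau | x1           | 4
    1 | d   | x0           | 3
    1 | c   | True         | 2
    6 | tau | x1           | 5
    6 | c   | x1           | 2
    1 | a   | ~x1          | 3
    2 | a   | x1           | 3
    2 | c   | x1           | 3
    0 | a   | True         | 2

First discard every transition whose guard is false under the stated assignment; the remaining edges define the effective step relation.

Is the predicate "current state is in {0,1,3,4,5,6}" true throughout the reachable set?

Safe = {0,1,3,4,5,6}
R = {0,2,3,4,5,6}
  0: ok
  2: VIOLATES
  3: ok
  4: ok
  5: ok
  6: ok
counterexample path to 2: a

Answer: INVARIANT VIOLATED at state 2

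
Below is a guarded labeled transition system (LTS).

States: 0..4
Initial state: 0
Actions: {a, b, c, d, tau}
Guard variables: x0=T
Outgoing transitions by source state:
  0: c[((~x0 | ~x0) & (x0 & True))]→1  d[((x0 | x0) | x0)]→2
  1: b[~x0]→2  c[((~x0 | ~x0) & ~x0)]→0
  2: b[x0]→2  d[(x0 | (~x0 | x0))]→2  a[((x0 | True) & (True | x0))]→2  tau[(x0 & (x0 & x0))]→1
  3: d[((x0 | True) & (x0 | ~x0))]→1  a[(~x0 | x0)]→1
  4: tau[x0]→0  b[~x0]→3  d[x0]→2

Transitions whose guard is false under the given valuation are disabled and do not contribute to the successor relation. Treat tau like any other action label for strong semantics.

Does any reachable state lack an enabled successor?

R = {0,1,2}
  0: d→2  [1 exit(s)]
  1: ∅  [deadlock]
  2: a→2  b→2  d→2  tau→1  [4 exit(s)]
witness 1: d·tau

Answer: DEADLOCK at state 1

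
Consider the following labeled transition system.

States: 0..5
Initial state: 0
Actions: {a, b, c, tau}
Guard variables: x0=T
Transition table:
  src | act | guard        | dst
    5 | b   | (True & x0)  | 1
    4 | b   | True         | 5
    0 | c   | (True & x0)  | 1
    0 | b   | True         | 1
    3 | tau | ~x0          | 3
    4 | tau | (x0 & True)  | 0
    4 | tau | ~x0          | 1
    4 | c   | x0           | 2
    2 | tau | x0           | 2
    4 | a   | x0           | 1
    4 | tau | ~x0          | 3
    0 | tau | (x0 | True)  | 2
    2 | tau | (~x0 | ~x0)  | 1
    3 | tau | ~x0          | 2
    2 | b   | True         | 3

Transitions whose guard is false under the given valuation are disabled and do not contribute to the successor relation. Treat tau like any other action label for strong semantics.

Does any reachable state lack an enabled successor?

Answer: DEADLOCK at state 1

Analysis:
R = {0,1,2,3}
  0: b→1  c→1  tau→2  [deg 3]
  1: ∅  [deadlock]
  2: b→3  tau→2  [deg 2]
  3: ∅  [deadlock]
witness 1: c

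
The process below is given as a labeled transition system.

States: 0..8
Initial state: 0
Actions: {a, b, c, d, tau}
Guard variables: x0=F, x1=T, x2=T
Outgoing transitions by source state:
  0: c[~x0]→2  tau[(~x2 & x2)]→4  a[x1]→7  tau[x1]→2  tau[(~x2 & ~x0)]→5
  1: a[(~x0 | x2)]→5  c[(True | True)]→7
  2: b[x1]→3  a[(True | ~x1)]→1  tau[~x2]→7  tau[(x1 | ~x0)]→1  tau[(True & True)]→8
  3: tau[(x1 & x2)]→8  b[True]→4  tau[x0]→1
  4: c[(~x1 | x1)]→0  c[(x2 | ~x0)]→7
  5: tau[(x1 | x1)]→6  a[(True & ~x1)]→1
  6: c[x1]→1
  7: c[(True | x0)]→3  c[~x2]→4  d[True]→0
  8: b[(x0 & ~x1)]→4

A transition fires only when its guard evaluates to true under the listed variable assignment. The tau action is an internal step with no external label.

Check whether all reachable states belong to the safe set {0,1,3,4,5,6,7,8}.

Answer: INVARIANT VIOLATED at state 2

Working:
Safe = {0,1,3,4,5,6,7,8}
R = {0,1,2,3,4,5,6,7,8}
  0: ✓
  1: ✓
  2: ✗ unsafe
  3: ✓
  4: ✓
  5: ✓
  6: ✓
  7: ✓
  8: ✓
witness against invariant: c → 2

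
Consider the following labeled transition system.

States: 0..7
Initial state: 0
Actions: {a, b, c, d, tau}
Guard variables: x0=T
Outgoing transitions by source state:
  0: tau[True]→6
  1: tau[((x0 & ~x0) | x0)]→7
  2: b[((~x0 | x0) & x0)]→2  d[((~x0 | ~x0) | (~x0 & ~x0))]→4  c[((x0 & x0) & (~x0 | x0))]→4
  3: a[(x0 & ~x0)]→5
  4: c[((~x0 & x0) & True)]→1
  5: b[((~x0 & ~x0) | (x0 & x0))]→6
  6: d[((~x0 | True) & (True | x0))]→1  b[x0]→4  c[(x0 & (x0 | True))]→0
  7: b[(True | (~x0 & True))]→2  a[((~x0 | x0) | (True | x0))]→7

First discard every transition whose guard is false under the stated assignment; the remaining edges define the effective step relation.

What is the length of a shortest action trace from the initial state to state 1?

Breadth-first toward 1:
  depth 0: {0}
  depth 1: {6}
  depth 2: {1,4}
first hit 1 at d=2 via tau·d

Answer: 2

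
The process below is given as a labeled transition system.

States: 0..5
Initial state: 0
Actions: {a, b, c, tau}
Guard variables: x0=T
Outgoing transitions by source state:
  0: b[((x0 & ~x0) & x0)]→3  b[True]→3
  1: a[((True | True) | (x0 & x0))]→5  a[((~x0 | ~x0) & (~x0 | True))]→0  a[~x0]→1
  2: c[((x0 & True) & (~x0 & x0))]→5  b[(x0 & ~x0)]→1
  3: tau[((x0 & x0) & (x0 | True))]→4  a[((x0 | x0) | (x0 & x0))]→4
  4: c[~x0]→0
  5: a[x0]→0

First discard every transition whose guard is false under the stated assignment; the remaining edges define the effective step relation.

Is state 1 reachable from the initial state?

Answer: UNREACHABLE

Working:
Guard filter leaves 5 enabled edge(s).
Layer 0: {0}
Layer 1: {3}  now seen {0,3}
Layer 2: {4}  now seen {0,3,4}
R = {0,3,4}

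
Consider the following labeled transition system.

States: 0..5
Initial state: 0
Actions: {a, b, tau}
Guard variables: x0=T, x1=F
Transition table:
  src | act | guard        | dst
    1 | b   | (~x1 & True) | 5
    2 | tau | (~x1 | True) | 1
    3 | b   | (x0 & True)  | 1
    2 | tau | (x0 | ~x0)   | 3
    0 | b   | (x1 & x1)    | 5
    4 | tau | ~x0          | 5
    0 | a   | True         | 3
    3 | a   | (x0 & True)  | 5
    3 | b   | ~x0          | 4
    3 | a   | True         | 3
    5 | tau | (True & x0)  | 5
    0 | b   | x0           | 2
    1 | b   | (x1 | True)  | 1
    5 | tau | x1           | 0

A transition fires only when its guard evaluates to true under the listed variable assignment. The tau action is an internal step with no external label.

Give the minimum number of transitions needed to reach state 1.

Answer: 2

Working:
Layered search for 1:
  L0 = {0}
  L1 = {2,3}
  L2 = {1,5}
first hit 1 at d=2 via a·b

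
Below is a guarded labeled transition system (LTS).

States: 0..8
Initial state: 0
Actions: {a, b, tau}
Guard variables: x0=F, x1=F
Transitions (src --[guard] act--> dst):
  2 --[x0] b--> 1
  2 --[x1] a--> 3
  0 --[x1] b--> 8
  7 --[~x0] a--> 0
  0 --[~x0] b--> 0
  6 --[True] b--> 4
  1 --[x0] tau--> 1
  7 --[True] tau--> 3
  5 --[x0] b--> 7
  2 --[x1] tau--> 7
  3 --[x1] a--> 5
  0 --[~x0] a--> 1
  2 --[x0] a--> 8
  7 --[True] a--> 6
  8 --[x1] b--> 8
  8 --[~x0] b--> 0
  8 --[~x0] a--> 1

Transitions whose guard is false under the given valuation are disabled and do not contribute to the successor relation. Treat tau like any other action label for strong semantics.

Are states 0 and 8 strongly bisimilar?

Compute ~ classes (split until stable):
  π0 = {{0,1,2,3,4,5,6,7,8}}
  π1 = {{0,8},{1,2,3,4,5},{6},{7}}
Fixed point at round 2; 4 class(es).
0∈{0,8}, 8∈{0,8}

Answer: BISIMILAR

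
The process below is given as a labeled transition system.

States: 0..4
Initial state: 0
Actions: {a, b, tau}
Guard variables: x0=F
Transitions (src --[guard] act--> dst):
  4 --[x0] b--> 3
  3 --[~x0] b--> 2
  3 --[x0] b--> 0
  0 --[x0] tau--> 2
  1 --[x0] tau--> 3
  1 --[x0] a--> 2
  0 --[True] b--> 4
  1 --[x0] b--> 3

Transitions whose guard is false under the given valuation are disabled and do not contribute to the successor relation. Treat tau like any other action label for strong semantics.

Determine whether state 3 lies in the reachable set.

Answer: UNREACHABLE

Working:
2 transition(s) survive guard evaluation.
depth 0: {0}
depth 1: {4}  total {0,4}
Reachable = {0,4}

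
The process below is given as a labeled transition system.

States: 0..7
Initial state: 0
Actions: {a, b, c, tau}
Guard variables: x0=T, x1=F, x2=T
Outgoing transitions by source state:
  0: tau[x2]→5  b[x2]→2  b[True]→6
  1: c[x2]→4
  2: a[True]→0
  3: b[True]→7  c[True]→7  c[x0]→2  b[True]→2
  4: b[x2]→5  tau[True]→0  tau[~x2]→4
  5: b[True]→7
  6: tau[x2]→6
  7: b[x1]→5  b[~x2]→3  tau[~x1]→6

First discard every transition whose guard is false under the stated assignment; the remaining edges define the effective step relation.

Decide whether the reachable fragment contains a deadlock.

Reach set: {0,2,5,6,7}
  0: b→2  b→6  tau→5  [3 exit(s)]
  2: a→0  [1 exit(s)]
  5: b→7  [1 exit(s)]
  6: tau→6  [1 exit(s)]
  7: tau→6  [1 exit(s)]

Answer: DEADLOCK-FREE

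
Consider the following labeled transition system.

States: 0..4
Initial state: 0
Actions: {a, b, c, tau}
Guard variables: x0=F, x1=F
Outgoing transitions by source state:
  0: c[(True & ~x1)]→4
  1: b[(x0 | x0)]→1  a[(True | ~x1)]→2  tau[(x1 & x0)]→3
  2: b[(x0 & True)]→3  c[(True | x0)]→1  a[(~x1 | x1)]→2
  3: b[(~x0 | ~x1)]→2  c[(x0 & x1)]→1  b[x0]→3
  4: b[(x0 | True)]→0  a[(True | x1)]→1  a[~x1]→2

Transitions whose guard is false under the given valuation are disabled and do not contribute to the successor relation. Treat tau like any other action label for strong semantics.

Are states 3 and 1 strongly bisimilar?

Compute ~ classes (split until stable):
  P[0] = {{0,1,2,3,4}}
  P[1] = {{0},{1},{2},{3},{4}}
5 equivalence class(es) (converged in 2)
[3]={3}  [1]={1}

Answer: NOT BISIMILAR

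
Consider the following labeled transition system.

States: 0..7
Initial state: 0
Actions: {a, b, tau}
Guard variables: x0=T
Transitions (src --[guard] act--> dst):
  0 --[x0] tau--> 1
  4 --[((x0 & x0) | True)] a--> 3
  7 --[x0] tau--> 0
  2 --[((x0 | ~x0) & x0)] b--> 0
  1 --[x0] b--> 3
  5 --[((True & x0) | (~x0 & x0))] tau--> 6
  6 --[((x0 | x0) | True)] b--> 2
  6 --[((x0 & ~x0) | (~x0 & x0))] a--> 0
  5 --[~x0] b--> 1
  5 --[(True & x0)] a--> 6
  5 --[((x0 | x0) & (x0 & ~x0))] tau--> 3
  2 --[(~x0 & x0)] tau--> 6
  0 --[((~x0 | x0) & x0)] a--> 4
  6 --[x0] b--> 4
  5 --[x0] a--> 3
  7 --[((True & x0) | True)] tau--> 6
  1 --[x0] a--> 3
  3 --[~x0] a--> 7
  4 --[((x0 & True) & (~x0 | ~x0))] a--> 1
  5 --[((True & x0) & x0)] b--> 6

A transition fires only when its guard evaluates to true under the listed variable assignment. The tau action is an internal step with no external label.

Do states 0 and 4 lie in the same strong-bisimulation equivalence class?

Answer: NOT BISIMILAR

Trace:
Bisimulation quotient by refinement:
  round 0: {{0,1,2,3,4,5,6,7}}
  round 1: {{0},{1},{2,6},{3},{4},{5},{7}}
  round 2: {{0},{1},{2},{3},{4},{5},{6},{7}}
8 equivalence class(es) (converged in 3)
0∈{0}, 4∈{4}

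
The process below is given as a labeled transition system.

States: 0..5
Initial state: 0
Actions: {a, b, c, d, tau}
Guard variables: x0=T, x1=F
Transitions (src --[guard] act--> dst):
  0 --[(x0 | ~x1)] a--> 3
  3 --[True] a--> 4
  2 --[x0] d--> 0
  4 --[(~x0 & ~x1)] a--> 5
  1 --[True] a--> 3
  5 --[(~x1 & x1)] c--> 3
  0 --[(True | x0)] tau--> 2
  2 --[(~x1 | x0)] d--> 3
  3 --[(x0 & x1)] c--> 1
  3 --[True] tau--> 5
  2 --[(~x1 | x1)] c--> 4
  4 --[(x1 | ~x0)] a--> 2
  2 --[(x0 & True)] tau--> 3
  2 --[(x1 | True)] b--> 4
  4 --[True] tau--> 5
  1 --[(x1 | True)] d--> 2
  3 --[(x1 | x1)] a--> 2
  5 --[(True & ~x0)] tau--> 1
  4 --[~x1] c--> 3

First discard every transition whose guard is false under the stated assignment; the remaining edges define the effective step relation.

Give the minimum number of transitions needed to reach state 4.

Answer: 2

Analysis:
Layered search for 4:
  L0 = {0}
  L1 = {2,3}
  L2 = {4,5}
depth(4)=2, e.g. a·a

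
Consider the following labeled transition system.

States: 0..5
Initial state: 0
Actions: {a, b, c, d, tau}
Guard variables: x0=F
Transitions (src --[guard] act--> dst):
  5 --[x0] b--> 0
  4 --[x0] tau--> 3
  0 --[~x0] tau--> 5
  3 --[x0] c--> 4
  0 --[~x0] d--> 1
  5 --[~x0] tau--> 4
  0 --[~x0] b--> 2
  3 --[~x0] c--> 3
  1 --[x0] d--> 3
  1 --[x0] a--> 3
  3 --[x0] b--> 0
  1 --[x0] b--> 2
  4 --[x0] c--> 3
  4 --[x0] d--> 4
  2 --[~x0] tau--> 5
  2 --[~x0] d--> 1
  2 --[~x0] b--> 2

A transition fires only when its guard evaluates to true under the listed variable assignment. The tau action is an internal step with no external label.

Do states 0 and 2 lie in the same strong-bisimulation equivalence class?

Refine partition for ~:
  π0 = {{0,1,2,3,4,5}}
  π1 = {{0,2},{1,4},{3},{5}}
4 equivalence class(es) (converged in 2)
class of 0: {0,2}; class of 2: {0,2}

Answer: BISIMILAR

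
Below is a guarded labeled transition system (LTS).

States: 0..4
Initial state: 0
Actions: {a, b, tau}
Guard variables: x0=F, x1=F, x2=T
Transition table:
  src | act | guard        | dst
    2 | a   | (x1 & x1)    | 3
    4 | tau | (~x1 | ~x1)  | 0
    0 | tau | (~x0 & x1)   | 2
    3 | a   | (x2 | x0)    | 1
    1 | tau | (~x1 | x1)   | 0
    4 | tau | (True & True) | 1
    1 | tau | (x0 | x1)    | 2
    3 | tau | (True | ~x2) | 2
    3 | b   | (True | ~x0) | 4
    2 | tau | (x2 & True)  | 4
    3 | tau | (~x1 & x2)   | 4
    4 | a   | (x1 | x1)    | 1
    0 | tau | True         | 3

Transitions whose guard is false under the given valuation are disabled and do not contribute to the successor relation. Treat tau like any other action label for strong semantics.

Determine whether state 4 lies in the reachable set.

Answer: REACHABLE

Analysis:
Guard filter leaves 9 enabled edge(s).
Layer 0: {0}
Layer 1: {3}  cumulative {0,3}
Layer 2: {1,2,4}  cumulative {0,1,2,3,4}
Reachable = {0,1,2,3,4}
trace reaching 4: tau·tau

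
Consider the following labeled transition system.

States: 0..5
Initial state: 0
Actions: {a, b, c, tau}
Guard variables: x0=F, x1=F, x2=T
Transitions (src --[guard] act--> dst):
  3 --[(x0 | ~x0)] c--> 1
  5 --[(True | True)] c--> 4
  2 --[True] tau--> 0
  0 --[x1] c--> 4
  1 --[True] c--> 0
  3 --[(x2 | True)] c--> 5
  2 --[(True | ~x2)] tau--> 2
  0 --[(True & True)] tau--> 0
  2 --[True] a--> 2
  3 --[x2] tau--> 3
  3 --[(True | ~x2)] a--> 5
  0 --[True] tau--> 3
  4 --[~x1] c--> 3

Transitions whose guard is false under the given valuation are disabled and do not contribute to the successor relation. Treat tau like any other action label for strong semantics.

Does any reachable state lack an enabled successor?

Reachable = {0,1,3,4,5}
  0: tau→0  tau→3  [2 exit(s)]
  1: c→0  [1 exit(s)]
  3: a→5  c→1  c→5  tau→3  [4 exit(s)]
  4: c→3  [1 exit(s)]
  5: c→4  [1 exit(s)]

Answer: DEADLOCK-FREE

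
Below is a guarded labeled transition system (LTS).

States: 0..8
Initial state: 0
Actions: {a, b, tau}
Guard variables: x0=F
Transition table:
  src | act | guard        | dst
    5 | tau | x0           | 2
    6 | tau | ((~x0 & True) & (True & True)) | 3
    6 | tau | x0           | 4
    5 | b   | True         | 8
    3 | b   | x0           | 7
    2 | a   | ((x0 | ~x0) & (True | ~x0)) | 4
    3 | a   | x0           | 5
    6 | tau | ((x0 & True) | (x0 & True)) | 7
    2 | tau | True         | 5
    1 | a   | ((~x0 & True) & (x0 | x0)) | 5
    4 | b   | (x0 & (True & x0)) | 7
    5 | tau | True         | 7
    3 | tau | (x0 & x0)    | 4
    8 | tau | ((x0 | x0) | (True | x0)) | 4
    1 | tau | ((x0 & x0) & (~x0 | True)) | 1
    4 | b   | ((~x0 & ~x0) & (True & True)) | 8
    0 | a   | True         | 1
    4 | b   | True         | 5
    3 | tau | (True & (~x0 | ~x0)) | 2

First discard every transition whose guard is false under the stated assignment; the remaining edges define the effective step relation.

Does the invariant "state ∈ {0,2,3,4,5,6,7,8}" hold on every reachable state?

Answer: INVARIANT VIOLATED at state 1

Working:
Allowed set {0,2,3,4,5,6,7,8}
Reachable = {0,1}
  0: ok
  1: ✗ unsafe
reach 1 via a — violates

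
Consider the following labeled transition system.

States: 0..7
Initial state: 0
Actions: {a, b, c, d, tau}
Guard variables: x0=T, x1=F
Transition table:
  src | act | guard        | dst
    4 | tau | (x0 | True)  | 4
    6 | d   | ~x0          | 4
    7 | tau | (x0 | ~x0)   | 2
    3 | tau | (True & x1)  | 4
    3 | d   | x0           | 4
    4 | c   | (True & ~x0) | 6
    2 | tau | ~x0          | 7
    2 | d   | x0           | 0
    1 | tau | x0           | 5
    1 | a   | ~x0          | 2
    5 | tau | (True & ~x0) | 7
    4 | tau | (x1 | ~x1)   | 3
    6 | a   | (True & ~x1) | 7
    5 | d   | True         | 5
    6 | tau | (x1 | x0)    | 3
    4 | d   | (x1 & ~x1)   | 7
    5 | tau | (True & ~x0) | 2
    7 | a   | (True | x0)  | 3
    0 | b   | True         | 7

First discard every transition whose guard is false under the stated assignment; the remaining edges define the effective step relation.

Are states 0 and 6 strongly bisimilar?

Answer: NOT BISIMILAR

Working:
Refine partition for ~:
  round 0: {{0,1,2,3,4,5,6,7}}
  round 1: {{0},{1,4},{2,3,5},{6,7}}
  round 2: {{0},{1},{2},{3},{4},{5},{6},{7}}
8 equivalence class(es) (converged in 3)
[0]={0}  [6]={6}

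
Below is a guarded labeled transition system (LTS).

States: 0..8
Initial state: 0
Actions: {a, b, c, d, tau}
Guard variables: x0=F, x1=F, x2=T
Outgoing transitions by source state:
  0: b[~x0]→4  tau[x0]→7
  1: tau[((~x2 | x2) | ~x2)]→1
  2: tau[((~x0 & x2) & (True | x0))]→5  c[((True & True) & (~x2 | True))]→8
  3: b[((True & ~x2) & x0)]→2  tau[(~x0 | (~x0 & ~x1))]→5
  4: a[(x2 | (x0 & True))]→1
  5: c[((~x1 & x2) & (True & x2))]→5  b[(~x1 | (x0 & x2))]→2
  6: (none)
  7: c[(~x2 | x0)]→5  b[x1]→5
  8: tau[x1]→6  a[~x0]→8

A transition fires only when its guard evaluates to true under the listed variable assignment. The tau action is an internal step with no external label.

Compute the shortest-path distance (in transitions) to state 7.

Answer: UNREACHABLE

Trace:
BFS to 7:
  Layer 0: {0}
  Layer 1: {4}
  Layer 2: {1}
7 never appears.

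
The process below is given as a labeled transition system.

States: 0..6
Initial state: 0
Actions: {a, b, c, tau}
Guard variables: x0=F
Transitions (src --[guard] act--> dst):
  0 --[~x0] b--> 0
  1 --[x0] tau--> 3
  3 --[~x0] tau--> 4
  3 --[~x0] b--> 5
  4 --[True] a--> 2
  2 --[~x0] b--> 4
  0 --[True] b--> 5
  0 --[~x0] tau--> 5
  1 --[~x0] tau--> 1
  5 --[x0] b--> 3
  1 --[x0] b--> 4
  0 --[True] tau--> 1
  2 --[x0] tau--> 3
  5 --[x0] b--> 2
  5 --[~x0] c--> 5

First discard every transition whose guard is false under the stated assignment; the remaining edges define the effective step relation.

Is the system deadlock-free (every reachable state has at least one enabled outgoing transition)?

Answer: DEADLOCK-FREE

Working:
Reachable = {0,1,5}
  0: b→0  b→5  tau→1  tau→5  [deg 4]
  1: tau→1  [deg 1]
  5: c→5  [deg 1]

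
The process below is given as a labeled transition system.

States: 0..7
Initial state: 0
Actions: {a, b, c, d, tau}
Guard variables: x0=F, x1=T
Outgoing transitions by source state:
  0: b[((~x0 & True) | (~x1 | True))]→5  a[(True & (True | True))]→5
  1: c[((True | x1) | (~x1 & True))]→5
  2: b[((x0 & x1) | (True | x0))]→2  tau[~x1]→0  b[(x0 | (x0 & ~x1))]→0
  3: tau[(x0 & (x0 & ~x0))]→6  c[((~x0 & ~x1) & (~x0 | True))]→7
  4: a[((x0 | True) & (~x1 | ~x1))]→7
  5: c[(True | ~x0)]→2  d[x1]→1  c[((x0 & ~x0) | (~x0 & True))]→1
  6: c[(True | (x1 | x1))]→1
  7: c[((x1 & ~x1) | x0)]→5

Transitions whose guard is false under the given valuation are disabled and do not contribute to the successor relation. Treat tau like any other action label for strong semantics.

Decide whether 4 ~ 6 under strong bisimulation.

Compute ~ classes (split until stable):
  π0 = {{0,1,2,3,4,5,6,7}}
  π1 = {{0},{1,6},{2},{3,4,7},{5}}
  π2 = {{0},{1},{2},{3,4,7},{5},{6}}
Fixed point at round 3; 6 class(es).
4∈{3,4,7}, 6∈{6}

Answer: NOT BISIMILAR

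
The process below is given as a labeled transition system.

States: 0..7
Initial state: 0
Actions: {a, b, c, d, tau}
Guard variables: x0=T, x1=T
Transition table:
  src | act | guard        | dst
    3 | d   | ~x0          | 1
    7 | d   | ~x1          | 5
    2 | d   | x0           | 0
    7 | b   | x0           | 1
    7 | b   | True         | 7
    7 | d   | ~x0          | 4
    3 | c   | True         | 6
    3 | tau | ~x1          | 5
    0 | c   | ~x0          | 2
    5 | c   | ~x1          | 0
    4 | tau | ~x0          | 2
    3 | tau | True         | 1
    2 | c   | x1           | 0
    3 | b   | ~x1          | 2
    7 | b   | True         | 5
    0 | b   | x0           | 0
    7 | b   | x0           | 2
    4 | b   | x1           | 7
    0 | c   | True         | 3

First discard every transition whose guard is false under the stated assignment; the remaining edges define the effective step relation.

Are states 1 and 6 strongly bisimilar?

Compute ~ classes (split until stable):
  π0 = {{0,1,2,3,4,5,6,7}}
  π1 = {{0},{1,5,6},{2},{3},{4,7}}
  π2 = {{0},{1,5,6},{2},{3},{4},{7}}
Fixed point at round 3; 6 class(es).
class of 1: {1,5,6}; class of 6: {1,5,6}

Answer: BISIMILAR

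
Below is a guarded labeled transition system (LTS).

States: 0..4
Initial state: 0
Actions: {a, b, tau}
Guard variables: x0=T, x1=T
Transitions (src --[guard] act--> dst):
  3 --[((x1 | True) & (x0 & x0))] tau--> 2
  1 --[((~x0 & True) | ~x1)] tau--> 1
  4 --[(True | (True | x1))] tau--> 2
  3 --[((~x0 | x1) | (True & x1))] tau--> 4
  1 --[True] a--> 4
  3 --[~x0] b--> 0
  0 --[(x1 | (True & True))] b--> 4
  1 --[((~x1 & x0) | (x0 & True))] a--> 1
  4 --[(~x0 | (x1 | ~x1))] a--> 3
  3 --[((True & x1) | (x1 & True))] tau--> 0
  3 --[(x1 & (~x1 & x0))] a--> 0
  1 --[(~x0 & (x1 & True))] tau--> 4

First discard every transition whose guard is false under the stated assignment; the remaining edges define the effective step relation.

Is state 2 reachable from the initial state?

After dropping false guards: 8 live edges.
L0 = {0}
L1 = {4}  total {0,4}
L2 = {2,3}  total {0,2,3,4}
R = {0,2,3,4}
Path to 2: b·tau

Answer: REACHABLE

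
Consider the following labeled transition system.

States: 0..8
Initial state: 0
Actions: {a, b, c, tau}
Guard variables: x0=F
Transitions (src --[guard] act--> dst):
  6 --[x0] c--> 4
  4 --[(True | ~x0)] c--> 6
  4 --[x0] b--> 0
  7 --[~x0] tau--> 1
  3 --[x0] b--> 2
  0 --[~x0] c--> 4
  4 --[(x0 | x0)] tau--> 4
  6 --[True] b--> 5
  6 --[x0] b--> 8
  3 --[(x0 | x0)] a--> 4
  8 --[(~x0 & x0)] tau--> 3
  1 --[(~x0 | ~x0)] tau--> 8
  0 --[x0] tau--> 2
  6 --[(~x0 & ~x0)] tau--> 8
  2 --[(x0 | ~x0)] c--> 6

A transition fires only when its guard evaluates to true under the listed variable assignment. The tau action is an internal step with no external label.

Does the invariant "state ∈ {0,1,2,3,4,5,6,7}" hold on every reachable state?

Safe = {0,1,2,3,4,5,6,7}
Reachable = {0,4,5,6,8}
  0: ✓
  4: ✓
  5: ✓
  6: ✓
  8: outside
counterexample path to 8: c·c·tau

Answer: INVARIANT VIOLATED at state 8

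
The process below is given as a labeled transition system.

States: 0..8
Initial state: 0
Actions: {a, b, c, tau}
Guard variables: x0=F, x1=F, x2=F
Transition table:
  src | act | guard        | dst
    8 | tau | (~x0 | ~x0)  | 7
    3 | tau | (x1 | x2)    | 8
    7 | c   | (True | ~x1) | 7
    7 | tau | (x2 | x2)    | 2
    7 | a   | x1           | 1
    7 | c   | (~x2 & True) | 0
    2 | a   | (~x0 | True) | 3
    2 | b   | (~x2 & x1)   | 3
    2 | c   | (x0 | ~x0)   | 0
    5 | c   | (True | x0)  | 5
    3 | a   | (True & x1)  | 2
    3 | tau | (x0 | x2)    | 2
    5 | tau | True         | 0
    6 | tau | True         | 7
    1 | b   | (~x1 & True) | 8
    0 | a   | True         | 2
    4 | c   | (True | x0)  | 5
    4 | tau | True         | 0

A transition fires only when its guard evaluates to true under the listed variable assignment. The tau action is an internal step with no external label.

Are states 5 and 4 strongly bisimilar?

Refine partition for ~:
  P[0] = {{0,1,2,3,4,5,6,7,8}}
  P[1] = {{0},{1},{2},{3},{4,5},{6,8},{7}}
7 equivalence class(es) (converged in 2)
class of 5: {4,5}; class of 4: {4,5}

Answer: BISIMILAR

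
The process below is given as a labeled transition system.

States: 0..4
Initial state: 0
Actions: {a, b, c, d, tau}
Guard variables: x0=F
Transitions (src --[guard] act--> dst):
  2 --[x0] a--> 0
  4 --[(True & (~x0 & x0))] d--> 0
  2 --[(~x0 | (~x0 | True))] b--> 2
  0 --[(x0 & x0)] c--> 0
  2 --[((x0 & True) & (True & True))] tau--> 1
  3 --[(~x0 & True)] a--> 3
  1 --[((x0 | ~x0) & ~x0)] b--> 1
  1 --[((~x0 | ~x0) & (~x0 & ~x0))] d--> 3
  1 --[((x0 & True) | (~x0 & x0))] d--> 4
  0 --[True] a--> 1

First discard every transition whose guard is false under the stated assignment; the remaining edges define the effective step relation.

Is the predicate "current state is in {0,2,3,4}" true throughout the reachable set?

Allowed set {0,2,3,4}
Reach set: {0,1,3}
  0: safe
  1: ✗ unsafe
  3: safe
reach 1 via a — violates

Answer: INVARIANT VIOLATED at state 1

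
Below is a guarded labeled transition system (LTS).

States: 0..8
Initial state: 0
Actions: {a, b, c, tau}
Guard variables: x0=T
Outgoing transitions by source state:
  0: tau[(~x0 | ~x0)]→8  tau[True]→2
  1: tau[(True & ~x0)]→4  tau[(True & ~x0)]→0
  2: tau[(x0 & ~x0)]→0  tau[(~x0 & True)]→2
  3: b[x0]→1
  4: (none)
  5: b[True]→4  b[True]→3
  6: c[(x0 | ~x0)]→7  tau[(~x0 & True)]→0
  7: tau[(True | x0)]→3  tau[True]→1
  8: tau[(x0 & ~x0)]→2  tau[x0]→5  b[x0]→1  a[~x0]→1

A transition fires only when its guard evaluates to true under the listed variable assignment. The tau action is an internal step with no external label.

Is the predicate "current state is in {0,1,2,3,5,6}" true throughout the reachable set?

Allowed set {0,1,2,3,5,6}
Reach set: {0,2}
  0: ok
  2: ok

Answer: INVARIANT HOLDS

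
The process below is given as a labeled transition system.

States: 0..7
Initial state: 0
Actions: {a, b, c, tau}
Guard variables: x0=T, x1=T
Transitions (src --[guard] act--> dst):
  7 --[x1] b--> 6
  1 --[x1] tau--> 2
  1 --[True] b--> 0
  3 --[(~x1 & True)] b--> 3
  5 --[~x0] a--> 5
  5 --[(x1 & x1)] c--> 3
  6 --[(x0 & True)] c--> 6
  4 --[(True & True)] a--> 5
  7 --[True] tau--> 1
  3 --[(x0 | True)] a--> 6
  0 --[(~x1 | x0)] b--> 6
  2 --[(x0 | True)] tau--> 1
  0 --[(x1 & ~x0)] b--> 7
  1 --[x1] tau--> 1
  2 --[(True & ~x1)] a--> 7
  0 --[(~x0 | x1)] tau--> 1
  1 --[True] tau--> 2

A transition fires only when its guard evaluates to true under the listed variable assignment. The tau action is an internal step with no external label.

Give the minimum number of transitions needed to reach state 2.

Answer: 2

Trace:
Layered search for 2:
  L0 = {0}
  L1 = {1,6}
  L2 = {2}
2 enters at depth 2; path tau·tau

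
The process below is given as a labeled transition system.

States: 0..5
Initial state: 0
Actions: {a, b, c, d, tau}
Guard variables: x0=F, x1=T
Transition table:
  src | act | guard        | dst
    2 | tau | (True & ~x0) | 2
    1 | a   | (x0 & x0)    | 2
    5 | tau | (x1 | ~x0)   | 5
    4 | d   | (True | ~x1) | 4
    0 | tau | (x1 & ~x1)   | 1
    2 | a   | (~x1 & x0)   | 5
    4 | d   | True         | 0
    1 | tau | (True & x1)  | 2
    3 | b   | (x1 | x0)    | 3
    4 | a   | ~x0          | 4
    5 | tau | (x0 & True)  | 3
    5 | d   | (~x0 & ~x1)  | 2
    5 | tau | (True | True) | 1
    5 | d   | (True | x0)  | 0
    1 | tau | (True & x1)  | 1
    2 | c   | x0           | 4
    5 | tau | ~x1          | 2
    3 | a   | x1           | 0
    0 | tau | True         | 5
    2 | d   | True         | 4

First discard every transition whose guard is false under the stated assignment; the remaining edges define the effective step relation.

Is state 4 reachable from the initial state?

Answer: REACHABLE

Trace:
13 transition(s) survive guard evaluation.
depth 0: {0}
depth 1: {5}  total {0,5}
depth 2: {1}  total {0,1,5}
depth 3: {2}  total {0,1,2,5}
depth 4: {4}  total {0,1,2,4,5}
Reach set: {0,1,2,4,5}
witness 4: tau·tau·tau·d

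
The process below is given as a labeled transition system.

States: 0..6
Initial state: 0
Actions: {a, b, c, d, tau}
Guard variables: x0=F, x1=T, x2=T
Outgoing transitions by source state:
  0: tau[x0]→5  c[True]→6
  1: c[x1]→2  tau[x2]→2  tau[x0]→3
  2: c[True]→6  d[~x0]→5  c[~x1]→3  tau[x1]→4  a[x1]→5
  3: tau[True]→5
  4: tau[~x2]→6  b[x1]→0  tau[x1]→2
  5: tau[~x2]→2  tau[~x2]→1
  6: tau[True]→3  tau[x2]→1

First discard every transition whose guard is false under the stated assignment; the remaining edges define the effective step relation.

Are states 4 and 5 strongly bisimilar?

Refine partition for ~:
  P[0] = {{0,1,2,3,4,5,6}}
  P[1] = {{0},{1},{2},{3,6},{4},{5}}
  P[2] = {{0},{1},{2},{3},{4},{5},{6}}
stable after 3 split(s): 7 block(s)
4∈{4}, 5∈{5}

Answer: NOT BISIMILAR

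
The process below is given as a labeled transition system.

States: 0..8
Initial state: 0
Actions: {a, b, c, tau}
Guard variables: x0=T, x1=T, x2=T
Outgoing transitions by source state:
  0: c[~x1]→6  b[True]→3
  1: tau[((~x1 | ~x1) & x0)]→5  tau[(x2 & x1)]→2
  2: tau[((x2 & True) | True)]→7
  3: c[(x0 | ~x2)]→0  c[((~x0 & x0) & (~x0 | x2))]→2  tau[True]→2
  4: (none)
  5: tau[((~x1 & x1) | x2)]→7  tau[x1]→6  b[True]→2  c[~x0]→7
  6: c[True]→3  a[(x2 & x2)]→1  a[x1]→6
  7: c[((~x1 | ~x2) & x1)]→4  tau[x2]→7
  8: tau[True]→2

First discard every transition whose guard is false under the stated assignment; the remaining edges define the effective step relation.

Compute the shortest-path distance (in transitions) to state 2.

Answer: 2

Working:
Layered search for 2:
  depth 0: {0}
  depth 1: {3}
  depth 2: {2}
depth(2)=2, e.g. b·tau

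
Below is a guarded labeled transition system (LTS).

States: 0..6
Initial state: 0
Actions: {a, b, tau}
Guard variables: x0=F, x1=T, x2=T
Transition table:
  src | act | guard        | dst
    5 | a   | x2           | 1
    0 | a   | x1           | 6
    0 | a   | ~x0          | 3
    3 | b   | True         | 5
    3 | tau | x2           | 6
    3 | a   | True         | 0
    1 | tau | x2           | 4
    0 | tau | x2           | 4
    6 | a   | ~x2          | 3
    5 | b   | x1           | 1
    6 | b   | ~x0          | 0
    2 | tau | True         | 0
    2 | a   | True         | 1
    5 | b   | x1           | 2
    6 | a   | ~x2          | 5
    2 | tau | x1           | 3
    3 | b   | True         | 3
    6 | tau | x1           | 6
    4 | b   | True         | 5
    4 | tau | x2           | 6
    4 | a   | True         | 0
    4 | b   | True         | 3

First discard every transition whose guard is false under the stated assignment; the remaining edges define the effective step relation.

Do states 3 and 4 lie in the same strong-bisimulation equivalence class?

Answer: BISIMILAR

Trace:
Compute ~ classes (split until stable):
  round 0: {{0,1,2,3,4,5,6}}
  round 1: {{0,2},{1},{3,4},{5},{6}}
  round 2: {{0},{1},{2},{3,4},{5},{6}}
6 equivalence class(es) (converged in 3)
class of 3: {3,4}; class of 4: {3,4}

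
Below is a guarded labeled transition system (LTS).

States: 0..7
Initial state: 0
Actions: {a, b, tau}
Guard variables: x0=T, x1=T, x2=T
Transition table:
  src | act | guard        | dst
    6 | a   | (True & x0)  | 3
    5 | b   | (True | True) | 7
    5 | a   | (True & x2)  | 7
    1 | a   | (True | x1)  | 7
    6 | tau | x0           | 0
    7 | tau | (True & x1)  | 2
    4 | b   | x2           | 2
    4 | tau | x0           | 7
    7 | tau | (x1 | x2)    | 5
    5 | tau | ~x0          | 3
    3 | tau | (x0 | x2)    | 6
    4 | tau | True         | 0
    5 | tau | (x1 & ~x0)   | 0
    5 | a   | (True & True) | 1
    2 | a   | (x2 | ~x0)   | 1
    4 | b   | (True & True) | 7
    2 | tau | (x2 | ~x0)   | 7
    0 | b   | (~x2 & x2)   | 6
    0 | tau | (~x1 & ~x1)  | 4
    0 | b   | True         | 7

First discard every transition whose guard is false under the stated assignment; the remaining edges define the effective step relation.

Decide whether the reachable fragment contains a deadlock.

Reach set: {0,1,2,5,7}
  0: b→7  [deg 1]
  1: a→7  [deg 1]
  2: a→1  tau→7  [deg 2]
  5: a→1  a→7  b→7  [deg 3]
  7: tau→2  tau→5  [deg 2]

Answer: DEADLOCK-FREE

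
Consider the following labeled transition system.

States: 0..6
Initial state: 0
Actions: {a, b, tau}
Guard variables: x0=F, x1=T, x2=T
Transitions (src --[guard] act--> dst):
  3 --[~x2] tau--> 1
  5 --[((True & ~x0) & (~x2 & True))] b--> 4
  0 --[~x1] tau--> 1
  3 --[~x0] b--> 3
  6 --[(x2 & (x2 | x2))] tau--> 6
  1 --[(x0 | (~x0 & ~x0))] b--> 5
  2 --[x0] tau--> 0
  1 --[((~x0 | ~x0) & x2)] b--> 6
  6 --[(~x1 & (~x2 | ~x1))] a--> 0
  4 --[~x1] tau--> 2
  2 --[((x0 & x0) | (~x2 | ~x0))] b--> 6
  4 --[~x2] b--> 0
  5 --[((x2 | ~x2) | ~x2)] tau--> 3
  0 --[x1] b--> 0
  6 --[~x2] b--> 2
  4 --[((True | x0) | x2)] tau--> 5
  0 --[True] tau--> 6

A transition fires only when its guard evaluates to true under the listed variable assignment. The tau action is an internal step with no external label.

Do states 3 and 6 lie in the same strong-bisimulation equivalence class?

Compute ~ classes (split until stable):
  P[0] = {{0,1,2,3,4,5,6}}
  P[1] = {{0},{1,2,3},{4,5,6}}
  P[2] = {{0},{1,2},{3},{4,6},{5}}
  P[3] = {{0},{1},{2},{3},{4},{5},{6}}
stable after 4 split(s): 7 block(s)
class of 3: {3}; class of 6: {6}

Answer: NOT BISIMILAR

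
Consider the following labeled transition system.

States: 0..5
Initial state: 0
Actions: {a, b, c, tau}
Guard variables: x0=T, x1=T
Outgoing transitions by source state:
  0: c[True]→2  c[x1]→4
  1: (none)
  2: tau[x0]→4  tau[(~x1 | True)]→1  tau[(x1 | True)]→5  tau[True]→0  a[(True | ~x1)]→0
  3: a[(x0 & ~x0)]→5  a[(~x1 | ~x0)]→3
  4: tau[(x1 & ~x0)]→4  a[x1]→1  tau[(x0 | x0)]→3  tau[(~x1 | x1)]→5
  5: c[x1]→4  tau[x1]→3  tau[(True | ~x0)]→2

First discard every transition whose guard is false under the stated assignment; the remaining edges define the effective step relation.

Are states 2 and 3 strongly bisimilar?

Answer: NOT BISIMILAR

Working:
Refine partition for ~:
  P[0] = {{0,1,2,3,4,5}}
  P[1] = {{0},{1,3},{2,4},{5}}
  P[2] = {{0},{1,3},{2},{4},{5}}
Fixed point at round 3; 5 class(es).
[2]={2}  [3]={1,3}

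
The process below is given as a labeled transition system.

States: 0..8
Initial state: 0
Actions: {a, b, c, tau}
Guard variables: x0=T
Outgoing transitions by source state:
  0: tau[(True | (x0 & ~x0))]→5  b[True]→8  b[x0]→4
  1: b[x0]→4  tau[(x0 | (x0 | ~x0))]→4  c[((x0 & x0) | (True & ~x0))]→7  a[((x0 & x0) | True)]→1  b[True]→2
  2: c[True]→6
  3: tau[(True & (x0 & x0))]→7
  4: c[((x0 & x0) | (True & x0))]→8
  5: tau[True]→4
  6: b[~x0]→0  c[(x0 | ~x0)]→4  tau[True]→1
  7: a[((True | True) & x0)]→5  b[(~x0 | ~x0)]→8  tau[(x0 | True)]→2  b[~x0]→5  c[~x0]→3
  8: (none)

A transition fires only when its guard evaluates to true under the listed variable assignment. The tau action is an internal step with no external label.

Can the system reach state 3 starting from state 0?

Answer: UNREACHABLE

Working:
Guard filter leaves 16 enabled edge(s).
L0 = {0}
L1 = {4,5,8}  total {0,4,5,8}
Reach set: {0,4,5,8}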